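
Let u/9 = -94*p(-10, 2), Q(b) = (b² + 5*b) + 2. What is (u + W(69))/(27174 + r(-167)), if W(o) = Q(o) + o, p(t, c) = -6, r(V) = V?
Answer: 10253/27007 ≈ 0.37964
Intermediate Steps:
Q(b) = 2 + b² + 5*b
u = 5076 (u = 9*(-94*(-6)) = 9*564 = 5076)
W(o) = 2 + o² + 6*o (W(o) = (2 + o² + 5*o) + o = 2 + o² + 6*o)
(u + W(69))/(27174 + r(-167)) = (5076 + (2 + 69² + 6*69))/(27174 - 167) = (5076 + (2 + 4761 + 414))/27007 = (5076 + 5177)*(1/27007) = 10253*(1/27007) = 10253/27007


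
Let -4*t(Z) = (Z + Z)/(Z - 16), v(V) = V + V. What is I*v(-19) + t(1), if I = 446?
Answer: -508439/30 ≈ -16948.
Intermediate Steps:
v(V) = 2*V
t(Z) = -Z/(2*(-16 + Z)) (t(Z) = -(Z + Z)/(4*(Z - 16)) = -2*Z/(4*(-16 + Z)) = -Z/(2*(-16 + Z)))
I*v(-19) + t(1) = 446*(2*(-19)) - 1*1/(-32 + 2*1) = 446*(-38) - 1*1/(-32 + 2) = -16948 - 1*1/(-30) = -16948 - 1*1*(-1/30) = -16948 + 1/30 = -508439/30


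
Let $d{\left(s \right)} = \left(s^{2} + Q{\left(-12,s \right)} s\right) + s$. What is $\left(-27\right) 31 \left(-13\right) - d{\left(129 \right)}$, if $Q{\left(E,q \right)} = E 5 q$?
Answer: $992571$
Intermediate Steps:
$Q{\left(E,q \right)} = 5 E q$
$d{\left(s \right)} = s - 59 s^{2}$ ($d{\left(s \right)} = \left(s^{2} + 5 \left(-12\right) s s\right) + s = \left(s^{2} + - 60 s s\right) + s = \left(s^{2} - 60 s^{2}\right) + s = - 59 s^{2} + s = s - 59 s^{2}$)
$\left(-27\right) 31 \left(-13\right) - d{\left(129 \right)} = \left(-27\right) 31 \left(-13\right) - 129 \left(1 - 7611\right) = \left(-837\right) \left(-13\right) - 129 \left(1 - 7611\right) = 10881 - 129 \left(-7610\right) = 10881 - -981690 = 10881 + 981690 = 992571$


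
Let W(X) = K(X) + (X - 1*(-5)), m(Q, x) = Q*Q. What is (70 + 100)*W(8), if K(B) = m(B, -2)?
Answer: 13090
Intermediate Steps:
m(Q, x) = Q²
K(B) = B²
W(X) = 5 + X + X² (W(X) = X² + (X - 1*(-5)) = X² + (X + 5) = X² + (5 + X) = 5 + X + X²)
(70 + 100)*W(8) = (70 + 100)*(5 + 8 + 8²) = 170*(5 + 8 + 64) = 170*77 = 13090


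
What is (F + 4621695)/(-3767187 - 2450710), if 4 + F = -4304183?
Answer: -317508/6217897 ≈ -0.051064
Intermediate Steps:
F = -4304187 (F = -4 - 4304183 = -4304187)
(F + 4621695)/(-3767187 - 2450710) = (-4304187 + 4621695)/(-3767187 - 2450710) = 317508/(-6217897) = 317508*(-1/6217897) = -317508/6217897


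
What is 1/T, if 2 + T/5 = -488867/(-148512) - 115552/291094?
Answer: 21615476064/96708719045 ≈ 0.22351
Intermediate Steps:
T = 96708719045/21615476064 (T = -10 + 5*(-488867/(-148512) - 115552/291094) = -10 + 5*(-488867*(-1/148512) - 115552*1/291094) = -10 + 5*(488867/148512 - 57776/145547) = -10 + 5*(62572695937/21615476064) = -10 + 312863479685/21615476064 = 96708719045/21615476064 ≈ 4.4741)
1/T = 1/(96708719045/21615476064) = 21615476064/96708719045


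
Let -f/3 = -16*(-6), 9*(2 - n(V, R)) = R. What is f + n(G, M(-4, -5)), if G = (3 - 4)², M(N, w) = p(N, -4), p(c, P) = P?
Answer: -2570/9 ≈ -285.56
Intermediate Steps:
M(N, w) = -4
G = 1 (G = (-1)² = 1)
n(V, R) = 2 - R/9
f = -288 (f = -(-48)*(-6) = -3*96 = -288)
f + n(G, M(-4, -5)) = -288 + (2 - ⅑*(-4)) = -288 + (2 + 4/9) = -288 + 22/9 = -2570/9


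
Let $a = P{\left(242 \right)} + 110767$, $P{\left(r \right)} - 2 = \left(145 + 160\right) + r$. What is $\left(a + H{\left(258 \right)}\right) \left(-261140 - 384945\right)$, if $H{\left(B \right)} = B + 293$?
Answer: $-72275590695$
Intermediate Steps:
$P{\left(r \right)} = 307 + r$ ($P{\left(r \right)} = 2 + \left(\left(145 + 160\right) + r\right) = 2 + \left(305 + r\right) = 307 + r$)
$a = 111316$ ($a = \left(307 + 242\right) + 110767 = 549 + 110767 = 111316$)
$H{\left(B \right)} = 293 + B$
$\left(a + H{\left(258 \right)}\right) \left(-261140 - 384945\right) = \left(111316 + \left(293 + 258\right)\right) \left(-261140 - 384945\right) = \left(111316 + 551\right) \left(-646085\right) = 111867 \left(-646085\right) = -72275590695$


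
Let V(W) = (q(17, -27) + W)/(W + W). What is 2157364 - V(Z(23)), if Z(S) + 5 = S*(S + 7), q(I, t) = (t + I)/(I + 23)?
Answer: 11822351981/5480 ≈ 2.1574e+6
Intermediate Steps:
q(I, t) = (I + t)/(23 + I)
Z(S) = -5 + S*(7 + S) (Z(S) = -5 + S*(S + 7) = -5 + S*(7 + S))
V(W) = (-1/4 + W)/(2*W) (V(W) = ((17 - 27)/(23 + 17) + W)/(W + W) = (-10/40 + W)/((2*W)) = ((1/40)*(-10) + W)*(1/(2*W)) = (-1/4 + W)*(1/(2*W)) = (-1/4 + W)/(2*W))
2157364 - V(Z(23)) = 2157364 - (-1 + 4*(-5 + 23**2 + 7*23))/(8*(-5 + 23**2 + 7*23)) = 2157364 - (-1 + 4*(-5 + 529 + 161))/(8*(-5 + 529 + 161)) = 2157364 - (-1 + 4*685)/(8*685) = 2157364 - (-1 + 2740)/(8*685) = 2157364 - 2739/(8*685) = 2157364 - 1*2739/5480 = 2157364 - 2739/5480 = 11822351981/5480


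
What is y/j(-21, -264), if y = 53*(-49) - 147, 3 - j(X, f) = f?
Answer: -2744/267 ≈ -10.277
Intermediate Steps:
j(X, f) = 3 - f
y = -2744 (y = -2597 - 147 = -2744)
y/j(-21, -264) = -2744/(3 - 1*(-264)) = -2744/(3 + 264) = -2744/267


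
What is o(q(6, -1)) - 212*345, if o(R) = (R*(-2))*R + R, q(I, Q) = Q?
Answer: -73143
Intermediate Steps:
o(R) = R - 2*R**2 (o(R) = (-2*R)*R + R = -2*R**2 + R = R - 2*R**2)
o(q(6, -1)) - 212*345 = -(1 - 2*(-1)) - 212*345 = -(1 + 2) - 73140 = -1*3 - 73140 = -3 - 73140 = -73143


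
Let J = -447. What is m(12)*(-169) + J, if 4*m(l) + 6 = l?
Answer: -1401/2 ≈ -700.50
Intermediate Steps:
m(l) = -3/2 + l/4
m(12)*(-169) + J = (-3/2 + (¼)*12)*(-169) - 447 = (-3/2 + 3)*(-169) - 447 = (3/2)*(-169) - 447 = -507/2 - 447 = -1401/2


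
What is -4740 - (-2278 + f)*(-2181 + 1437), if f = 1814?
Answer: -349956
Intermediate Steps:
-4740 - (-2278 + f)*(-2181 + 1437) = -4740 - (-2278 + 1814)*(-2181 + 1437) = -4740 - (-464)*(-744) = -4740 - 1*345216 = -4740 - 345216 = -349956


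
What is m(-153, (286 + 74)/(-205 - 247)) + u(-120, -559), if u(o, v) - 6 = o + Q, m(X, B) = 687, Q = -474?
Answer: 99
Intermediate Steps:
u(o, v) = -468 + o (u(o, v) = 6 + (o - 474) = 6 + (-474 + o) = -468 + o)
m(-153, (286 + 74)/(-205 - 247)) + u(-120, -559) = 687 + (-468 - 120) = 687 - 588 = 99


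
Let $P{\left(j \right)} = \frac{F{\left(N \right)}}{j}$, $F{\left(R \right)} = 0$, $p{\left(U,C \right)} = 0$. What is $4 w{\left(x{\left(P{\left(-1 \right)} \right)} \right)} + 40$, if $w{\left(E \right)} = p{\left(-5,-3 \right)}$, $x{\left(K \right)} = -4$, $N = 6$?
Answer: $40$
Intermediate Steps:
$P{\left(j \right)} = 0$ ($P{\left(j \right)} = \frac{0}{j} = 0$)
$w{\left(E \right)} = 0$
$4 w{\left(x{\left(P{\left(-1 \right)} \right)} \right)} + 40 = 4 \cdot 0 + 40 = 0 + 40 = 40$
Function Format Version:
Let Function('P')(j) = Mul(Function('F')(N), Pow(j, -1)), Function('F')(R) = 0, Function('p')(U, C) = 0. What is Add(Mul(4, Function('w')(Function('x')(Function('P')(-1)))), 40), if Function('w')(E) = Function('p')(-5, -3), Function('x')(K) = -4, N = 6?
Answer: 40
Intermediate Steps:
Function('P')(j) = 0 (Function('P')(j) = Mul(0, Pow(j, -1)) = 0)
Function('w')(E) = 0
Add(Mul(4, Function('w')(Function('x')(Function('P')(-1)))), 40) = Add(Mul(4, 0), 40) = Add(0, 40) = 40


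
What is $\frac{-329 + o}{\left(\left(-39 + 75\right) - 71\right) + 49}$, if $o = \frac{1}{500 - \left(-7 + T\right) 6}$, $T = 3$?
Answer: $- \frac{172395}{7336} \approx -23.5$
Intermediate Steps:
$o = \frac{1}{524}$ ($o = \frac{1}{500 - \left(-7 + 3\right) 6} = \frac{1}{500 - \left(-4\right) 6} = \frac{1}{500 - -24} = \frac{1}{500 + 24} = \frac{1}{524} \approx 0.0019084$)
$\frac{-329 + o}{\left(\left(-39 + 75\right) - 71\right) + 49} = \frac{-329 + \frac{1}{524}}{\left(\left(-39 + 75\right) - 71\right) + 49} = - \frac{172395}{524 \left(\left(36 - 71\right) + 49\right)} = - \frac{172395}{524 \left(-35 + 49\right)} = - \frac{172395}{524 \cdot 14} = \left(- \frac{172395}{524}\right) \frac{1}{14} = - \frac{172395}{7336}$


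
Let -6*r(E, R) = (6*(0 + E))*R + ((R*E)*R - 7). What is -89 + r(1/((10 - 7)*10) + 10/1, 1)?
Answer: -17917/180 ≈ -99.539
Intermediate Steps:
r(E, R) = 7/6 - E*R - E*R²/6 (r(E, R) = -((6*(0 + E))*R + ((R*E)*R - 7))/6 = -((6*E)*R + ((E*R)*R - 7))/6 = -(6*E*R + (E*R² - 7))/6 = -(6*E*R + (-7 + E*R²))/6 = -(-7 + E*R² + 6*E*R)/6 = 7/6 - E*R - E*R²/6)
-89 + r(1/((10 - 7)*10) + 10/1, 1) = -89 + (7/6 - 1*(1/((10 - 7)*10) + 10/1)*1 - ⅙*(1/((10 - 7)*10) + 10/1)*1²) = -89 + (7/6 - 1*((⅒)/3 + 10*1)*1 - ⅙*((⅒)/3 + 10*1)*1) = -89 + (7/6 - 1*((⅓)*(⅒) + 10)*1 - ⅙*((⅓)*(⅒) + 10)*1) = -89 + (7/6 - 1*(1/30 + 10)*1 - ⅙*(1/30 + 10)*1) = -89 + (7/6 - 1*301/30*1 - ⅙*301/30*1) = -89 + (7/6 - 301/30 - 301/180) = -89 - 1897/180 = -17917/180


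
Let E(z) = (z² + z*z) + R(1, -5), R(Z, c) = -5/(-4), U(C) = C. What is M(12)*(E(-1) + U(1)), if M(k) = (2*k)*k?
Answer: 1224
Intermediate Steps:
R(Z, c) = 5/4 (R(Z, c) = -5*(-¼) = 5/4)
M(k) = 2*k²
E(z) = 5/4 + 2*z² (E(z) = (z² + z*z) + 5/4 = (z² + z²) + 5/4 = 2*z² + 5/4 = 5/4 + 2*z²)
M(12)*(E(-1) + U(1)) = (2*12²)*((5/4 + 2*(-1)²) + 1) = (2*144)*((5/4 + 2*1) + 1) = 288*((5/4 + 2) + 1) = 288*(13/4 + 1) = 288*(17/4) = 1224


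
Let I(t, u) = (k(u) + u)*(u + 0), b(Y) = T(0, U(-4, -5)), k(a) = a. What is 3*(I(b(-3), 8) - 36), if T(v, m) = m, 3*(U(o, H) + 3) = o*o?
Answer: 276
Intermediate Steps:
U(o, H) = -3 + o²/3 (U(o, H) = -3 + (o*o)/3 = -3 + o²/3)
b(Y) = 7/3 (b(Y) = -3 + (⅓)*(-4)² = -3 + (⅓)*16 = -3 + 16/3 = 7/3)
I(t, u) = 2*u² (I(t, u) = (u + u)*(u + 0) = (2*u)*u = 2*u²)
3*(I(b(-3), 8) - 36) = 3*(2*8² - 36) = 3*(2*64 - 36) = 3*(128 - 36) = 3*92 = 276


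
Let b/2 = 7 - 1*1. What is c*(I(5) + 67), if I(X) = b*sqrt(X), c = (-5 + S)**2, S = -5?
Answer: 6700 + 1200*sqrt(5) ≈ 9383.3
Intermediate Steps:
b = 12 (b = 2*(7 - 1*1) = 2*(7 - 1) = 2*6 = 12)
c = 100 (c = (-5 - 5)**2 = (-10)**2 = 100)
I(X) = 12*sqrt(X)
c*(I(5) + 67) = 100*(12*sqrt(5) + 67) = 100*(67 + 12*sqrt(5)) = 6700 + 1200*sqrt(5)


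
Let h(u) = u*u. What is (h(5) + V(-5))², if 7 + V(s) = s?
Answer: 169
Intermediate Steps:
V(s) = -7 + s
h(u) = u²
(h(5) + V(-5))² = (5² + (-7 - 5))² = (25 - 12)² = 13² = 169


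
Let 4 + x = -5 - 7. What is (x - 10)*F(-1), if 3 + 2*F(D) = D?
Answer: 52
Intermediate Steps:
F(D) = -3/2 + D/2
x = -16 (x = -4 + (-5 - 7) = -4 - 12 = -16)
(x - 10)*F(-1) = (-16 - 10)*(-3/2 + (½)*(-1)) = -26*(-3/2 - ½) = -26*(-2) = 52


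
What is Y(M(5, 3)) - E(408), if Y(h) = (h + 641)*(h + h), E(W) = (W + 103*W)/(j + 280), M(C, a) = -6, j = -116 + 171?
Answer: -2595132/335 ≈ -7746.7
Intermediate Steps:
j = 55
E(W) = 104*W/335 (E(W) = (W + 103*W)/(55 + 280) = (104*W)/335 = (104*W)*(1/335) = 104*W/335)
Y(h) = 2*h*(641 + h) (Y(h) = (641 + h)*(2*h) = 2*h*(641 + h))
Y(M(5, 3)) - E(408) = 2*(-6)*(641 - 6) - 104*408/335 = 2*(-6)*635 - 1*42432/335 = -7620 - 42432/335 = -2595132/335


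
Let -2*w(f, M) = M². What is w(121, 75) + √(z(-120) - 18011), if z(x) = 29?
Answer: -5625/2 + 9*I*√222 ≈ -2812.5 + 134.1*I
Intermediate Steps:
w(f, M) = -M²/2
w(121, 75) + √(z(-120) - 18011) = -½*75² + √(29 - 18011) = -½*5625 + √(-17982) = -5625/2 + 9*I*√222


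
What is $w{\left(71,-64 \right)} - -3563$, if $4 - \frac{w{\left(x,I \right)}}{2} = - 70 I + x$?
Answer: $-5531$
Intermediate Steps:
$w{\left(x,I \right)} = 8 - 2 x + 140 I$ ($w{\left(x,I \right)} = 8 - 2 \left(- 70 I + x\right) = 8 - 2 \left(x - 70 I\right) = 8 + \left(- 2 x + 140 I\right) = 8 - 2 x + 140 I$)
$w{\left(71,-64 \right)} - -3563 = \left(8 - 142 + 140 \left(-64\right)\right) - -3563 = \left(8 - 142 - 8960\right) + 3563 = -9094 + 3563 = -5531$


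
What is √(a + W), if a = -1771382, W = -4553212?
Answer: I*√6324594 ≈ 2514.9*I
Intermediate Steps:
√(a + W) = √(-1771382 - 4553212) = √(-6324594) = I*√6324594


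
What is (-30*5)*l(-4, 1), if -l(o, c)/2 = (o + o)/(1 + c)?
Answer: -1200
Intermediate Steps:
l(o, c) = -4*o/(1 + c) (l(o, c) = -2*(o + o)/(1 + c) = -2*2*o/(1 + c) = -4*o/(1 + c))
(-30*5)*l(-4, 1) = (-30*5)*(-4*(-4)/(1 + 1)) = -(-600)*(-4)/2 = -150*8 = -1200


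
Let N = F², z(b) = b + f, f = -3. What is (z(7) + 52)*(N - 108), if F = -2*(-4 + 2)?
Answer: -5152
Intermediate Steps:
z(b) = -3 + b (z(b) = b - 3 = -3 + b)
F = 4 (F = -2*(-2) = 4)
N = 16 (N = 4² = 16)
(z(7) + 52)*(N - 108) = ((-3 + 7) + 52)*(16 - 108) = (4 + 52)*(-92) = 56*(-92) = -5152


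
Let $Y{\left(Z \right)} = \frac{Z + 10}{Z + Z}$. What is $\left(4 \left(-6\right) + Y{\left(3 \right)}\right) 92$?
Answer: $- \frac{6026}{3} \approx -2008.7$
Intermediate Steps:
$Y{\left(Z \right)} = \frac{10 + Z}{2 Z}$
$\left(4 \left(-6\right) + Y{\left(3 \right)}\right) 92 = \left(4 \left(-6\right) + \frac{10 + 3}{2 \cdot 3}\right) 92 = \left(-24 + \frac{1}{2} \cdot \frac{1}{3} \cdot 13\right) 92 = \left(-24 + \frac{13}{6}\right) 92 = \left(- \frac{131}{6}\right) 92 = - \frac{6026}{3}$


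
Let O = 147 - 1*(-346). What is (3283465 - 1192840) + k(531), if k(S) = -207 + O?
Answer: 2090911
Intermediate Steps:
O = 493 (O = 147 + 346 = 493)
k(S) = 286 (k(S) = -207 + 493 = 286)
(3283465 - 1192840) + k(531) = (3283465 - 1192840) + 286 = 2090625 + 286 = 2090911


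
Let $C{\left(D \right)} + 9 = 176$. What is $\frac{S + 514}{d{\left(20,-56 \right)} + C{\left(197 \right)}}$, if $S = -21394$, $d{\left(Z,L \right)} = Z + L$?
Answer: $- \frac{20880}{131} \approx -159.39$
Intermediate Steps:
$C{\left(D \right)} = 167$ ($C{\left(D \right)} = -9 + 176 = 167$)
$d{\left(Z,L \right)} = L + Z$
$\frac{S + 514}{d{\left(20,-56 \right)} + C{\left(197 \right)}} = \frac{-21394 + 514}{\left(-56 + 20\right) + 167} = - \frac{20880}{-36 + 167} = - \frac{20880}{131}$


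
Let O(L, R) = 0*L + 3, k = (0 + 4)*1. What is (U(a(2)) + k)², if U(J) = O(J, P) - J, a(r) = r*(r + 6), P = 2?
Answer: 81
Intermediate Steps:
a(r) = r*(6 + r)
k = 4 (k = 4*1 = 4)
O(L, R) = 3 (O(L, R) = 0 + 3 = 3)
U(J) = 3 - J
(U(a(2)) + k)² = ((3 - 2*(6 + 2)) + 4)² = ((3 - 2*8) + 4)² = ((3 - 1*16) + 4)² = ((3 - 16) + 4)² = (-13 + 4)² = (-9)² = 81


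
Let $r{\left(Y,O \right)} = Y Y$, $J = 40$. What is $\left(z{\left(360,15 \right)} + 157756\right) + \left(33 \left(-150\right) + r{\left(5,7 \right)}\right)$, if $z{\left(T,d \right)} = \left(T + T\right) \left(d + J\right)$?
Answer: $192431$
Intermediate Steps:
$r{\left(Y,O \right)} = Y^{2}$
$z{\left(T,d \right)} = 2 T \left(40 + d\right)$ ($z{\left(T,d \right)} = \left(T + T\right) \left(d + 40\right) = 2 T \left(40 + d\right)$)
$\left(z{\left(360,15 \right)} + 157756\right) + \left(33 \left(-150\right) + r{\left(5,7 \right)}\right) = \left(2 \cdot 360 \left(40 + 15\right) + 157756\right) + \left(33 \left(-150\right) + 5^{2}\right) = \left(2 \cdot 360 \cdot 55 + 157756\right) + \left(-4950 + 25\right) = \left(39600 + 157756\right) - 4925 = 197356 - 4925 = 192431$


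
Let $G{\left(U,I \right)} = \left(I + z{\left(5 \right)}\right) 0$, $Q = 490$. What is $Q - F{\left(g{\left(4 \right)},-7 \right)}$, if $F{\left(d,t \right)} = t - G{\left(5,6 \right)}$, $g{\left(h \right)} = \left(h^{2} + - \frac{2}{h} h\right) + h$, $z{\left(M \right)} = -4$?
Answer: $497$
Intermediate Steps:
$g{\left(h \right)} = -2 + h + h^{2}$ ($g{\left(h \right)} = \left(h^{2} - 2\right) + h = \left(-2 + h^{2}\right) + h = -2 + h + h^{2}$)
$G{\left(U,I \right)} = 0$ ($G{\left(U,I \right)} = \left(I - 4\right) 0 = \left(-4 + I\right) 0 = 0$)
$F{\left(d,t \right)} = t$ ($F{\left(d,t \right)} = t - 0 = t + 0 = t$)
$Q - F{\left(g{\left(4 \right)},-7 \right)} = 490 - -7 = 490 + 7 = 497$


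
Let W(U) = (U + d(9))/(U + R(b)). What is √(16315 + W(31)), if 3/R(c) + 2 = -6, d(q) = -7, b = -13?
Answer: √19986835/35 ≈ 127.73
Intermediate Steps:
R(c) = -3/8 (R(c) = 3/(-2 - 6) = 3/(-8) = 3*(-⅛) = -3/8)
W(U) = (-7 + U)/(-3/8 + U) (W(U) = (U - 7)/(U - 3/8) = (-7 + U)/(-3/8 + U))
√(16315 + W(31)) = √(16315 + 8*(-7 + 31)/(-3 + 8*31)) = √(16315 + 8*24/(-3 + 248)) = √(16315 + 8*24/245) = √(16315 + 8*(1/245)*24) = √(16315 + 192/245) = √(3997367/245) = √19986835/35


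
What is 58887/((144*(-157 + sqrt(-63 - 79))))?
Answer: -1027251/396656 - 6543*I*sqrt(142)/396656 ≈ -2.5898 - 0.19657*I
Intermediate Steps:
58887/((144*(-157 + sqrt(-63 - 79)))) = 58887/((144*(-157 + sqrt(-142)))) = 58887/((144*(-157 + I*sqrt(142)))) = 58887/(-22608 + 144*I*sqrt(142))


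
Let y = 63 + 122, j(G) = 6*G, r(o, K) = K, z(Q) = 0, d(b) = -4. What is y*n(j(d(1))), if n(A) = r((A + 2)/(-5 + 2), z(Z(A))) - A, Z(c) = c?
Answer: 4440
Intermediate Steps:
n(A) = -A (n(A) = 0 - A = -A)
y = 185
y*n(j(d(1))) = 185*(-6*(-4)) = 185*(-1*(-24)) = 185*24 = 4440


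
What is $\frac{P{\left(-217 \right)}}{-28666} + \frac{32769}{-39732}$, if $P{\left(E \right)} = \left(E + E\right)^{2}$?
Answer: $- \frac{127622981}{17256932} \approx -7.3955$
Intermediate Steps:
$P{\left(E \right)} = 4 E^{2}$ ($P{\left(E \right)} = \left(2 E\right)^{2} = 4 E^{2}$)
$\frac{P{\left(-217 \right)}}{-28666} + \frac{32769}{-39732} = \frac{4 \left(-217\right)^{2}}{-28666} + \frac{32769}{-39732} = 4 \cdot 47089 \left(- \frac{1}{28666}\right) + 32769 \left(- \frac{1}{39732}\right) = 188356 \left(- \frac{1}{28666}\right) - \frac{993}{1204} = - \frac{94178}{14333} - \frac{993}{1204} = - \frac{127622981}{17256932}$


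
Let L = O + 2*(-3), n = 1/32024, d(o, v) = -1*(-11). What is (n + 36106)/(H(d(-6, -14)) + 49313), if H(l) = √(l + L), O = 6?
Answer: 5183507057235/7079551380272 - 1156258545*√11/77875065182992 ≈ 0.73213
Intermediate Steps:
d(o, v) = 11
n = 1/32024 ≈ 3.1227e-5
L = 0 (L = 6 + 2*(-3) = 6 - 6 = 0)
H(l) = √l (H(l) = √(l + 0) = √l)
(n + 36106)/(H(d(-6, -14)) + 49313) = (1/32024 + 36106)/(√11 + 49313) = 1156258545/(32024*(49313 + √11))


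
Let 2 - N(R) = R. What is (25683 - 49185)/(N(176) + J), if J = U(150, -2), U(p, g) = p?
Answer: 3917/4 ≈ 979.25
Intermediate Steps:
N(R) = 2 - R
J = 150
(25683 - 49185)/(N(176) + J) = (25683 - 49185)/((2 - 1*176) + 150) = -23502/((2 - 176) + 150) = -23502/(-174 + 150) = -23502/(-24) = -23502*(-1/24) = 3917/4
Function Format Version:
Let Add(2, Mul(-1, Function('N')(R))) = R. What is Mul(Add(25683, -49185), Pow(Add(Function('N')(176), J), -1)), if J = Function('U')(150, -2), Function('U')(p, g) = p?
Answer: Rational(3917, 4) ≈ 979.25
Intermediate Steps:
Function('N')(R) = Add(2, Mul(-1, R))
J = 150
Mul(Add(25683, -49185), Pow(Add(Function('N')(176), J), -1)) = Mul(Add(25683, -49185), Pow(Add(Add(2, Mul(-1, 176)), 150), -1)) = Mul(-23502, Pow(Add(Add(2, -176), 150), -1)) = Mul(-23502, Pow(Add(-174, 150), -1)) = Mul(-23502, Pow(-24, -1)) = Mul(-23502, Rational(-1, 24)) = Rational(3917, 4)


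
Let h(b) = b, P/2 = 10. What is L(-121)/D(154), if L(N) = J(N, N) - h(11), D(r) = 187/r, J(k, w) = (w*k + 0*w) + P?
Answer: 205100/17 ≈ 12065.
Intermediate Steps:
P = 20 (P = 2*10 = 20)
J(k, w) = 20 + k*w (J(k, w) = (w*k + 0*w) + 20 = (k*w + 0) + 20 = k*w + 20 = 20 + k*w)
L(N) = 9 + N**2 (L(N) = (20 + N*N) - 1*11 = (20 + N**2) - 11 = 9 + N**2)
L(-121)/D(154) = (9 + (-121)**2)/((187/154)) = (9 + 14641)/((187*(1/154))) = 14650/(17/14) = 14650*(14/17) = 205100/17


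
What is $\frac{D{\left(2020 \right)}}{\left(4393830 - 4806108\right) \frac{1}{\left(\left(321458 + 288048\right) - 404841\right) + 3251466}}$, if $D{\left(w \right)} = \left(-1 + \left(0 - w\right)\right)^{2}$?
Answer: $- \frac{14116363157771}{412278} \approx -3.424 \cdot 10^{7}$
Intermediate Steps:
$D{\left(w \right)} = \left(-1 - w\right)^{2}$
$\frac{D{\left(2020 \right)}}{\left(4393830 - 4806108\right) \frac{1}{\left(\left(321458 + 288048\right) - 404841\right) + 3251466}} = \frac{\left(1 + 2020\right)^{2}}{\left(4393830 - 4806108\right) \frac{1}{\left(\left(321458 + 288048\right) - 404841\right) + 3251466}} = \frac{2021^{2}}{\left(-412278\right) \frac{1}{\left(609506 - 404841\right) + 3251466}} = \frac{4084441}{\left(-412278\right) \frac{1}{204665 + 3251466}} = \frac{4084441}{\left(-412278\right) \frac{1}{3456131}} = \frac{4084441}{- \frac{412278}{3456131}} = 4084441 \left(- \frac{3456131}{412278}\right) = - \frac{14116363157771}{412278}$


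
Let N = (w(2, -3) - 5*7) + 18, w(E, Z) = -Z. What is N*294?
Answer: -4116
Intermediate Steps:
N = -14 (N = (-1*(-3) - 5*7) + 18 = (3 - 35) + 18 = -32 + 18 = -14)
N*294 = -14*294 = -4116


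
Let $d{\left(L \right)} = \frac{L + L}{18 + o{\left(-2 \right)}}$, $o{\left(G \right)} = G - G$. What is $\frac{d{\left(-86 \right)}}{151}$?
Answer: $- \frac{86}{1359} \approx -0.063282$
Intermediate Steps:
$o{\left(G \right)} = 0$
$d{\left(L \right)} = \frac{L}{9}$ ($d{\left(L \right)} = \frac{L + L}{18 + 0} = \frac{2 L}{18} = 2 L \frac{1}{18} = \frac{L}{9}$)
$\frac{d{\left(-86 \right)}}{151} = \frac{\frac{1}{9} \left(-86\right)}{151} = \left(- \frac{86}{9}\right) \frac{1}{151} = - \frac{86}{1359}$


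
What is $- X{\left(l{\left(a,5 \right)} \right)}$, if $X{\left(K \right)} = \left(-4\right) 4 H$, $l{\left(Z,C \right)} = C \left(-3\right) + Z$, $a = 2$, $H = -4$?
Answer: $-64$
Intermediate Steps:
$l{\left(Z,C \right)} = Z - 3 C$ ($l{\left(Z,C \right)} = - 3 C + Z = Z - 3 C$)
$X{\left(K \right)} = 64$ ($X{\left(K \right)} = \left(-4\right) 4 \left(-4\right) = \left(-16\right) \left(-4\right) = 64$)
$- X{\left(l{\left(a,5 \right)} \right)} = \left(-1\right) 64 = -64$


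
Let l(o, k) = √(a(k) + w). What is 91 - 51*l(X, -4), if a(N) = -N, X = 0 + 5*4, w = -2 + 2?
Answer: -11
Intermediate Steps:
w = 0
X = 20 (X = 0 + 20 = 20)
l(o, k) = √(-k) (l(o, k) = √(-k + 0) = √(-k))
91 - 51*l(X, -4) = 91 - 51*√4 = 91 - 51*2 = 91 - 102 = -11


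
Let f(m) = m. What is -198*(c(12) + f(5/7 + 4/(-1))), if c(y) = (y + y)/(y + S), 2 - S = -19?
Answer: 3546/7 ≈ 506.57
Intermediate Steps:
S = 21 (S = 2 - 1*(-19) = 2 + 19 = 21)
c(y) = 2*y/(21 + y) (c(y) = (y + y)/(y + 21) = (2*y)/(21 + y) = 2*y/(21 + y))
-198*(c(12) + f(5/7 + 4/(-1))) = -198*(2*12/(21 + 12) + (5/7 + 4/(-1))) = -198*(2*12/33 + (5*(⅐) + 4*(-1))) = -198*(2*12*(1/33) + (5/7 - 4)) = -198*(8/11 - 23/7) = -198*(-197/77) = 3546/7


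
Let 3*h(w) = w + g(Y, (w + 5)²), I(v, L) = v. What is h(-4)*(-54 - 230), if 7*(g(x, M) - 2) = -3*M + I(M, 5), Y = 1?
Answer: 4544/21 ≈ 216.38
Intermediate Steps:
g(x, M) = 2 - 2*M/7 (g(x, M) = 2 + (-3*M + M)/7 = 2 + (-2*M)/7 = 2 - 2*M/7)
h(w) = ⅔ - 2*(5 + w)²/21 + w/3 (h(w) = (w + (2 - 2*(w + 5)²/7))/3 = (w + (2 - 2*(5 + w)²/7))/3 = (2 + w - 2*(5 + w)²/7)/3 = ⅔ - 2*(5 + w)²/21 + w/3)
h(-4)*(-54 - 230) = (⅔ - 2*(5 - 4)²/21 + (⅓)*(-4))*(-54 - 230) = (⅔ - 2/21*1² - 4/3)*(-284) = (⅔ - 2/21*1 - 4/3)*(-284) = (⅔ - 2/21 - 4/3)*(-284) = -16/21*(-284) = 4544/21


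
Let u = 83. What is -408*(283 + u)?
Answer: -149328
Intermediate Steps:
-408*(283 + u) = -408*(283 + 83) = -408*366 = -149328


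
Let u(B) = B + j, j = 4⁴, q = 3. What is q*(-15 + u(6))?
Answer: 741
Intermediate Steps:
j = 256
u(B) = 256 + B (u(B) = B + 256 = 256 + B)
q*(-15 + u(6)) = 3*(-15 + (256 + 6)) = 3*(-15 + 262) = 3*247 = 741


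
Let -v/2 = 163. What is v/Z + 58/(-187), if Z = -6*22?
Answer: 2423/1122 ≈ 2.1595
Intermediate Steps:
v = -326 (v = -2*163 = -326)
Z = -132
v/Z + 58/(-187) = -326/(-132) + 58/(-187) = -326*(-1/132) + 58*(-1/187) = 163/66 - 58/187 = 2423/1122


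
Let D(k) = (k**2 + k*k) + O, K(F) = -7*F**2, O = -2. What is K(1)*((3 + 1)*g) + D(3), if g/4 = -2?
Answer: 240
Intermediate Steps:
g = -8 (g = 4*(-2) = -8)
D(k) = -2 + 2*k**2 (D(k) = (k**2 + k*k) - 2 = (k**2 + k**2) - 2 = 2*k**2 - 2 = -2 + 2*k**2)
K(1)*((3 + 1)*g) + D(3) = (-7*1**2)*((3 + 1)*(-8)) + (-2 + 2*3**2) = (-7*1)*(4*(-8)) + (-2 + 2*9) = -7*(-32) + (-2 + 18) = 224 + 16 = 240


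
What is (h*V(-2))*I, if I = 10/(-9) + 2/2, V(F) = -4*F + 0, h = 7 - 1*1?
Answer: -16/3 ≈ -5.3333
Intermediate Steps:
h = 6 (h = 7 - 1 = 6)
V(F) = -4*F
I = -⅑ (I = 10*(-⅑) + 2*(½) = -10/9 + 1 = -⅑ ≈ -0.11111)
(h*V(-2))*I = (6*(-4*(-2)))*(-⅑) = (6*8)*(-⅑) = 48*(-⅑) = -16/3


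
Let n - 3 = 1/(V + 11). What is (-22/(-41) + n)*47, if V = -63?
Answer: 352453/2132 ≈ 165.32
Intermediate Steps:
n = 155/52 (n = 3 + 1/(-63 + 11) = 3 + 1/(-52) = 3 - 1/52 = 155/52 ≈ 2.9808)
(-22/(-41) + n)*47 = (-22/(-41) + 155/52)*47 = (-22*(-1/41) + 155/52)*47 = (22/41 + 155/52)*47 = (7499/2132)*47 = 352453/2132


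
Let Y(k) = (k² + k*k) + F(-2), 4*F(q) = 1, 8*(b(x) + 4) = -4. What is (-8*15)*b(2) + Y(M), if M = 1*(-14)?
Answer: 3729/4 ≈ 932.25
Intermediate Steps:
b(x) = -9/2 (b(x) = -4 + (⅛)*(-4) = -4 - ½ = -9/2)
F(q) = ¼ (F(q) = (¼)*1 = ¼)
M = -14
Y(k) = ¼ + 2*k² (Y(k) = (k² + k*k) + ¼ = (k² + k²) + ¼ = 2*k² + ¼ = ¼ + 2*k²)
(-8*15)*b(2) + Y(M) = -8*15*(-9/2) + (¼ + 2*(-14)²) = -120*(-9/2) + (¼ + 2*196) = 540 + (¼ + 392) = 540 + 1569/4 = 3729/4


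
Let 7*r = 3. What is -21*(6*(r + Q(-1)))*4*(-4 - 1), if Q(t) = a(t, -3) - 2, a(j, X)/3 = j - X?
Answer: 11160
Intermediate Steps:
a(j, X) = -3*X + 3*j (a(j, X) = 3*(j - X) = -3*X + 3*j)
Q(t) = 7 + 3*t (Q(t) = (-3*(-3) + 3*t) - 2 = (9 + 3*t) - 2 = 7 + 3*t)
r = 3/7 (r = (⅐)*3 = 3/7 ≈ 0.42857)
-21*(6*(r + Q(-1)))*4*(-4 - 1) = -21*(6*(3/7 + (7 + 3*(-1))))*4*(-4 - 1) = -21*(6*(3/7 + (7 - 3)))*4*(-1*4 - 1) = -21*(6*(3/7 + 4))*4*(-4 - 1) = -21*(6*(31/7))*4*(-5) = -21*(186/7)*4*(-5) = -2232*(-5) = -21*(-3720/7) = 11160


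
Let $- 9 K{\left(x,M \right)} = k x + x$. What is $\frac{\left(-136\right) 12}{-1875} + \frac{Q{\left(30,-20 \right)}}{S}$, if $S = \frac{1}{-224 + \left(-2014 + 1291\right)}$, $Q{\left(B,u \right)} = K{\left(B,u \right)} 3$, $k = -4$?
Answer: $- \frac{17755706}{625} \approx -28409.0$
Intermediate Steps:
$K{\left(x,M \right)} = \frac{x}{3}$ ($K{\left(x,M \right)} = - \frac{- 4 x + x}{9} = - \frac{\left(-3\right) x}{9} = \frac{x}{3}$)
$Q{\left(B,u \right)} = B$ ($Q{\left(B,u \right)} = \frac{B}{3} \cdot 3 = B$)
$S = - \frac{1}{947}$ ($S = \frac{1}{-224 - 723} = \frac{1}{-947} = - \frac{1}{947} \approx -0.001056$)
$\frac{\left(-136\right) 12}{-1875} + \frac{Q{\left(30,-20 \right)}}{S} = \frac{\left(-136\right) 12}{-1875} + \frac{30}{- \frac{1}{947}} = \left(-1632\right) \left(- \frac{1}{1875}\right) + 30 \left(-947\right) = \frac{544}{625} - 28410 = - \frac{17755706}{625}$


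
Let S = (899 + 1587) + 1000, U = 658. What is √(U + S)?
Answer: 4*√259 ≈ 64.374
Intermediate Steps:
S = 3486 (S = 2486 + 1000 = 3486)
√(U + S) = √(658 + 3486) = √4144 = 4*√259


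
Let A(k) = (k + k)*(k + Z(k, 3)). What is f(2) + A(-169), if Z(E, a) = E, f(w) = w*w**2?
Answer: 114252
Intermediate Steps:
f(w) = w**3
A(k) = 4*k**2 (A(k) = (k + k)*(k + k) = (2*k)*(2*k) = 4*k**2)
f(2) + A(-169) = 2**3 + 4*(-169)**2 = 8 + 4*28561 = 8 + 114244 = 114252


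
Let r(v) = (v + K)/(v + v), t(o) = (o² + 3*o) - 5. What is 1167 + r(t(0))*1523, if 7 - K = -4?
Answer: 1266/5 ≈ 253.20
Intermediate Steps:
K = 11 (K = 7 - 1*(-4) = 7 + 4 = 11)
t(o) = -5 + o² + 3*o
r(v) = (11 + v)/(2*v) (r(v) = (v + 11)/(v + v) = (11 + v)/((2*v)) = (11 + v)*(1/(2*v)) = (11 + v)/(2*v))
1167 + r(t(0))*1523 = 1167 + ((11 + (-5 + 0² + 3*0))/(2*(-5 + 0² + 3*0)))*1523 = 1167 + ((11 + (-5 + 0 + 0))/(2*(-5 + 0 + 0)))*1523 = 1167 + ((½)*(11 - 5)/(-5))*1523 = 1167 + ((½)*(-⅕)*6)*1523 = 1167 - ⅗*1523 = 1167 - 4569/5 = 1266/5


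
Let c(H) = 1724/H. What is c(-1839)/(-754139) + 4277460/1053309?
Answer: 1977415641755792/486931275717963 ≈ 4.0610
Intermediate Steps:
c(-1839)/(-754139) + 4277460/1053309 = (1724/(-1839))/(-754139) + 4277460/1053309 = (1724*(-1/1839))*(-1/754139) + 4277460*(1/1053309) = -1724/1839*(-1/754139) + 1425820/351103 = 1724/1386861621 + 1425820/351103 = 1977415641755792/486931275717963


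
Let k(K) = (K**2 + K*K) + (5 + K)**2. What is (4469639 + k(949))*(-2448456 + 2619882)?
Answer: 1231002734682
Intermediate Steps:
k(K) = (5 + K)**2 + 2*K**2 (k(K) = (K**2 + K**2) + (5 + K)**2 = 2*K**2 + (5 + K)**2 = (5 + K)**2 + 2*K**2)
(4469639 + k(949))*(-2448456 + 2619882) = (4469639 + ((5 + 949)**2 + 2*949**2))*(-2448456 + 2619882) = (4469639 + (954**2 + 2*900601))*171426 = (4469639 + (910116 + 1801202))*171426 = (4469639 + 2711318)*171426 = 7180957*171426 = 1231002734682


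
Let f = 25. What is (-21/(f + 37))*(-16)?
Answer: 168/31 ≈ 5.4194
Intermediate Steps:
(-21/(f + 37))*(-16) = (-21/(25 + 37))*(-16) = (-21/62)*(-16) = ((1/62)*(-21))*(-16) = -21/62*(-16) = 168/31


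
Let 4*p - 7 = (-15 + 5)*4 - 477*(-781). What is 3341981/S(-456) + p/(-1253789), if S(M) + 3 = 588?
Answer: 4190084537299/733466565 ≈ 5712.7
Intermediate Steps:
p = 93126 (p = 7/4 + ((-15 + 5)*4 - 477*(-781))/4 = 7/4 + (-10*4 + 372537)/4 = 7/4 + (-40 + 372537)/4 = 7/4 + (1/4)*372497 = 7/4 + 372497/4 = 93126)
S(M) = 585 (S(M) = -3 + 588 = 585)
3341981/S(-456) + p/(-1253789) = 3341981/585 + 93126/(-1253789) = 3341981*(1/585) + 93126*(-1/1253789) = 3341981/585 - 93126/1253789 = 4190084537299/733466565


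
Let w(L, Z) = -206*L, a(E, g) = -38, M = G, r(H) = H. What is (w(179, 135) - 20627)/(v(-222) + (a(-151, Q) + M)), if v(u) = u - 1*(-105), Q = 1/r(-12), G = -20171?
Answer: 57501/20326 ≈ 2.8289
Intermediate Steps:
M = -20171
Q = -1/12 (Q = 1/(-12) = -1/12 ≈ -0.083333)
v(u) = 105 + u (v(u) = u + 105 = 105 + u)
(w(179, 135) - 20627)/(v(-222) + (a(-151, Q) + M)) = (-206*179 - 20627)/((105 - 222) + (-38 - 20171)) = (-36874 - 20627)/(-117 - 20209) = -57501/(-20326) = -57501*(-1/20326) = 57501/20326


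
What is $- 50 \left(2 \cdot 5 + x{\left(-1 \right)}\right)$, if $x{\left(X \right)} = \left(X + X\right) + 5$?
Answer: $-650$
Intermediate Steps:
$x{\left(X \right)} = 5 + 2 X$ ($x{\left(X \right)} = 2 X + 5 = 5 + 2 X$)
$- 50 \left(2 \cdot 5 + x{\left(-1 \right)}\right) = - 50 \left(2 \cdot 5 + \left(5 + 2 \left(-1\right)\right)\right) = - 50 \left(10 + \left(5 - 2\right)\right) = - 50 \left(10 + 3\right) = \left(-50\right) 13 = -650$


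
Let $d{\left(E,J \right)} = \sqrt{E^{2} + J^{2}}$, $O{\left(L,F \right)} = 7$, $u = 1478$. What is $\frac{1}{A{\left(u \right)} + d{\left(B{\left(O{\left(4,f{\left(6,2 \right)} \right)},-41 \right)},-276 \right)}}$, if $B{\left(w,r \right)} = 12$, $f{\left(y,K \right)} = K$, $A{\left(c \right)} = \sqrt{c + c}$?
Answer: $\frac{1}{2 \left(\sqrt{739} + 6 \sqrt{530}\right)} \approx 0.0030245$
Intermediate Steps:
$A{\left(c \right)} = \sqrt{2} \sqrt{c}$ ($A{\left(c \right)} = \sqrt{2 c} = \sqrt{2} \sqrt{c}$)
$\frac{1}{A{\left(u \right)} + d{\left(B{\left(O{\left(4,f{\left(6,2 \right)} \right)},-41 \right)},-276 \right)}} = \frac{1}{\sqrt{2} \sqrt{1478} + \sqrt{12^{2} + \left(-276\right)^{2}}} = \frac{1}{2 \sqrt{739} + \sqrt{144 + 76176}} = \frac{1}{2 \sqrt{739} + \sqrt{76320}} = \frac{1}{2 \sqrt{739} + 12 \sqrt{530}}$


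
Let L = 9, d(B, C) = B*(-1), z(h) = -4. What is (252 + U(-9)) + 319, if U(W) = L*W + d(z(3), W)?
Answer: 494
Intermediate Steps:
d(B, C) = -B
U(W) = 4 + 9*W (U(W) = 9*W - 1*(-4) = 9*W + 4 = 4 + 9*W)
(252 + U(-9)) + 319 = (252 + (4 + 9*(-9))) + 319 = (252 + (4 - 81)) + 319 = (252 - 77) + 319 = 175 + 319 = 494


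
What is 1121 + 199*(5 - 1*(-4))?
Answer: 2912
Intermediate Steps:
1121 + 199*(5 - 1*(-4)) = 1121 + 199*(5 + 4) = 1121 + 199*9 = 1121 + 1791 = 2912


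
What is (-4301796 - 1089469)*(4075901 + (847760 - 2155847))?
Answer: -14922018744710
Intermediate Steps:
(-4301796 - 1089469)*(4075901 + (847760 - 2155847)) = -5391265*(4075901 - 1308087) = -5391265*2767814 = -14922018744710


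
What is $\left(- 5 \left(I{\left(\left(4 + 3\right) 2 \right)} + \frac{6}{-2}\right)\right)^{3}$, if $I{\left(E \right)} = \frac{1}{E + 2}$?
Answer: $\frac{12977875}{4096} \approx 3168.4$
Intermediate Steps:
$I{\left(E \right)} = \frac{1}{2 + E}$
$\left(- 5 \left(I{\left(\left(4 + 3\right) 2 \right)} + \frac{6}{-2}\right)\right)^{3} = \left(- 5 \left(\frac{1}{2 + \left(4 + 3\right) 2} + \frac{6}{-2}\right)\right)^{3} = \left(- 5 \left(\frac{1}{2 + 7 \cdot 2} + 6 \left(- \frac{1}{2}\right)\right)\right)^{3} = \left(- 5 \left(\frac{1}{2 + 14} - 3\right)\right)^{3} = \left(- 5 \left(\frac{1}{16} - 3\right)\right)^{3} = \left(\left(-5\right) \left(- \frac{47}{16}\right)\right)^{3} = \left(\frac{235}{16}\right)^{3} = \frac{12977875}{4096}$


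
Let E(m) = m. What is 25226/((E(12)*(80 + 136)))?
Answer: 12613/1296 ≈ 9.7323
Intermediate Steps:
25226/((E(12)*(80 + 136))) = 25226/((12*(80 + 136))) = 25226/((12*216)) = 25226/2592 = 25226*(1/2592) = 12613/1296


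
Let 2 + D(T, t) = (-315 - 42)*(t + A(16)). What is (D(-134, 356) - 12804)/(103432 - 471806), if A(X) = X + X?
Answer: 75661/184187 ≈ 0.41078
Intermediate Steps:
A(X) = 2*X
D(T, t) = -11426 - 357*t (D(T, t) = -2 + (-315 - 42)*(t + 2*16) = -2 - 357*(t + 32) = -2 - 357*(32 + t) = -2 + (-11424 - 357*t) = -11426 - 357*t)
(D(-134, 356) - 12804)/(103432 - 471806) = ((-11426 - 357*356) - 12804)/(103432 - 471806) = ((-11426 - 127092) - 12804)/(-368374) = (-138518 - 12804)*(-1/368374) = -151322*(-1/368374) = 75661/184187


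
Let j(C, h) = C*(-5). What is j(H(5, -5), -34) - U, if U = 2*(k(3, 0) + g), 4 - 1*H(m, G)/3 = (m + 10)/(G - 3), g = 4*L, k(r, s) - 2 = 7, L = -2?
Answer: -721/8 ≈ -90.125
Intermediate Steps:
k(r, s) = 9 (k(r, s) = 2 + 7 = 9)
g = -8 (g = 4*(-2) = -8)
H(m, G) = 12 - 3*(10 + m)/(-3 + G) (H(m, G) = 12 - 3*(m + 10)/(G - 3) = 12 - 3*(10 + m)/(-3 + G))
j(C, h) = -5*C
U = 2 (U = 2*(9 - 8) = 2*1 = 2)
j(H(5, -5), -34) - U = -15*(-22 - 1*5 + 4*(-5))/(-3 - 5) - 1*2 = -15*(-22 - 5 - 20)/(-8) - 2 = -15*(-1)*(-47)/8 - 2 = -5*141/8 - 2 = -705/8 - 2 = -721/8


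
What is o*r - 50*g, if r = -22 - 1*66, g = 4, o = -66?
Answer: 5608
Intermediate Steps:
r = -88 (r = -22 - 66 = -88)
o*r - 50*g = -66*(-88) - 50*4 = 5808 - 200 = 5608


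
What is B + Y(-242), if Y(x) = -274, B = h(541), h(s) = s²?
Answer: 292407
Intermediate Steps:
B = 292681 (B = 541² = 292681)
B + Y(-242) = 292681 - 274 = 292407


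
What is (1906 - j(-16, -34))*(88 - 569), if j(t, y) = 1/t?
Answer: -14669057/16 ≈ -9.1682e+5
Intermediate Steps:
(1906 - j(-16, -34))*(88 - 569) = (1906 - 1/(-16))*(88 - 569) = (1906 - 1*(-1/16))*(-481) = (1906 + 1/16)*(-481) = (30497/16)*(-481) = -14669057/16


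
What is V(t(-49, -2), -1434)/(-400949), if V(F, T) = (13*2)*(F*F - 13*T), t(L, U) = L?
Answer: -547118/400949 ≈ -1.3646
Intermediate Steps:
V(F, T) = -338*T + 26*F² (V(F, T) = 26*(F² - 13*T) = -338*T + 26*F²)
V(t(-49, -2), -1434)/(-400949) = (-338*(-1434) + 26*(-49)²)/(-400949) = (484692 + 26*2401)*(-1/400949) = (484692 + 62426)*(-1/400949) = 547118*(-1/400949) = -547118/400949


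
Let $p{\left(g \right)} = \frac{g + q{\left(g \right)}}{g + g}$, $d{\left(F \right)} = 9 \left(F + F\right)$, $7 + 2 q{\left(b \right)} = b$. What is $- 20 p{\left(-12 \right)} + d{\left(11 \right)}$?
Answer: $\frac{2161}{12} \approx 180.08$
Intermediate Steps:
$q{\left(b \right)} = - \frac{7}{2} + \frac{b}{2}$
$d{\left(F \right)} = 18 F$ ($d{\left(F \right)} = 9 \cdot 2 F = 18 F$)
$p{\left(g \right)} = \frac{- \frac{7}{2} + \frac{3 g}{2}}{2 g}$ ($p{\left(g \right)} = \frac{g + \left(- \frac{7}{2} + \frac{g}{2}\right)}{g + g} = \frac{- \frac{7}{2} + \frac{3 g}{2}}{2 g}$)
$- 20 p{\left(-12 \right)} + d{\left(11 \right)} = - 20 \frac{-7 + 3 \left(-12\right)}{4 \left(-12\right)} + 18 \cdot 11 = - 20 \cdot \frac{1}{4} \left(- \frac{1}{12}\right) \left(-7 - 36\right) + 198 = - 20 \cdot \frac{1}{4} \left(- \frac{1}{12}\right) \left(-43\right) + 198 = \left(-20\right) \frac{43}{48} + 198 = - \frac{215}{12} + 198 = \frac{2161}{12}$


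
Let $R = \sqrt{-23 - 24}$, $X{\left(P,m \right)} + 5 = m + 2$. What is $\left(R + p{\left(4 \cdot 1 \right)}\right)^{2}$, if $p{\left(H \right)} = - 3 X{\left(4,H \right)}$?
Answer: $\left(3 - i \sqrt{47}\right)^{2} \approx -38.0 - 41.134 i$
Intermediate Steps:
$X{\left(P,m \right)} = -3 + m$ ($X{\left(P,m \right)} = -5 + \left(m + 2\right) = -5 + \left(2 + m\right) = -3 + m$)
$R = i \sqrt{47}$ ($R = \sqrt{-47} = i \sqrt{47} \approx 6.8557 i$)
$p{\left(H \right)} = 9 - 3 H$ ($p{\left(H \right)} = - 3 \left(-3 + H\right) = 9 - 3 H$)
$\left(R + p{\left(4 \cdot 1 \right)}\right)^{2} = \left(i \sqrt{47} + \left(9 - 3 \cdot 4 \cdot 1\right)\right)^{2} = \left(i \sqrt{47} + \left(9 - 12\right)\right)^{2} = \left(i \sqrt{47} - 3\right)^{2} = \left(-3 + i \sqrt{47}\right)^{2}$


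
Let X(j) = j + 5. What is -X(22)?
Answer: -27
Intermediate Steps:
X(j) = 5 + j
-X(22) = -(5 + 22) = -1*27 = -27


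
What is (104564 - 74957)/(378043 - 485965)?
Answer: -9869/35974 ≈ -0.27434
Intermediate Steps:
(104564 - 74957)/(378043 - 485965) = 29607/(-107922) = 29607*(-1/107922) = -9869/35974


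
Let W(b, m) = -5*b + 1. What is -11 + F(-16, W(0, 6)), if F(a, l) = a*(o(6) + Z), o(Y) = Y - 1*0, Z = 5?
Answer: -187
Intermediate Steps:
W(b, m) = 1 - 5*b
o(Y) = Y (o(Y) = Y + 0 = Y)
F(a, l) = 11*a (F(a, l) = a*(6 + 5) = a*11 = 11*a)
-11 + F(-16, W(0, 6)) = -11 + 11*(-16) = -11 - 176 = -187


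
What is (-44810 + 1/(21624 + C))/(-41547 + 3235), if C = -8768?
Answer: 576077359/492539072 ≈ 1.1696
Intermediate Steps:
(-44810 + 1/(21624 + C))/(-41547 + 3235) = (-44810 + 1/(21624 - 8768))/(-41547 + 3235) = (-44810 + 1/12856)/(-38312) = (-44810 + 1/12856)*(-1/38312) = -576077359/12856*(-1/38312) = 576077359/492539072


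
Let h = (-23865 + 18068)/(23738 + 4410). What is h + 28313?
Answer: 25708017/908 ≈ 28313.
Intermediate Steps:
h = -187/908 (h = -5797/28148 = -5797*1/28148 = -187/908 ≈ -0.20595)
h + 28313 = -187/908 + 28313 = 25708017/908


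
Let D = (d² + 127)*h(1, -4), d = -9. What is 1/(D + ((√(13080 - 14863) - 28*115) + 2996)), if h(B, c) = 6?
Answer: 1024/1050359 - I*√1783/1050359 ≈ 0.0009749 - 4.0201e-5*I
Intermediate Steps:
D = 1248 (D = ((-9)² + 127)*6 = (81 + 127)*6 = 208*6 = 1248)
1/(D + ((√(13080 - 14863) - 28*115) + 2996)) = 1/(1248 + ((√(13080 - 14863) - 28*115) + 2996)) = 1/(1248 + ((√(-1783) - 3220) + 2996)) = 1/(1248 + ((I*√1783 - 3220) + 2996)) = 1/(1248 + ((-3220 + I*√1783) + 2996)) = 1/(1248 + (-224 + I*√1783)) = 1/(1024 + I*√1783)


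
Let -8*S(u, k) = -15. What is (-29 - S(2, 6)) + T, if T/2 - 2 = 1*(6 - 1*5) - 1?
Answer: -215/8 ≈ -26.875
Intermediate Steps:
S(u, k) = 15/8 (S(u, k) = -⅛*(-15) = 15/8)
T = 4 (T = 4 + 2*(1*(6 - 1*5) - 1) = 4 + 2*(1*(6 - 5) - 1) = 4 + 2*(1*1 - 1) = 4 + 2*(1 - 1) = 4 + 2*0 = 4 + 0 = 4)
(-29 - S(2, 6)) + T = (-29 - 1*15/8) + 4 = (-29 - 15/8) + 4 = -247/8 + 4 = -215/8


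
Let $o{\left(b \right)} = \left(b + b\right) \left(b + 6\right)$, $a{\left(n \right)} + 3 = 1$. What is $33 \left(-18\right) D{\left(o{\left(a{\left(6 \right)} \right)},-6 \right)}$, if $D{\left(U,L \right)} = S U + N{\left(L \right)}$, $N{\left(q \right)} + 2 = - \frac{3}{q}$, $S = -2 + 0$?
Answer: $-18117$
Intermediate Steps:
$S = -2$
$a{\left(n \right)} = -2$ ($a{\left(n \right)} = -3 + 1 = -2$)
$N{\left(q \right)} = -2 - \frac{3}{q}$
$o{\left(b \right)} = 2 b \left(6 + b\right)$
$D{\left(U,L \right)} = -2 - \frac{3}{L} - 2 U$ ($D{\left(U,L \right)} = - 2 U - \left(2 + \frac{3}{L}\right) = -2 - \frac{3}{L} - 2 U$)
$33 \left(-18\right) D{\left(o{\left(a{\left(6 \right)} \right)},-6 \right)} = 33 \left(-18\right) \left(-2 - \frac{3}{-6} - 2 \cdot 2 \left(-2\right) \left(6 - 2\right)\right) = - 594 \left(-2 - - \frac{1}{2} - 2 \cdot 2 \left(-2\right) 4\right) = - 594 \left(-2 + \frac{1}{2} - -32\right) = - 594 \left(-2 + \frac{1}{2} + 32\right) = \left(-594\right) \frac{61}{2} = -18117$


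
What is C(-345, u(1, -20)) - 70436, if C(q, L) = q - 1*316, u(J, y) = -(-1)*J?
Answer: -71097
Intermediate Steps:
u(J, y) = J
C(q, L) = -316 + q (C(q, L) = q - 316 = -316 + q)
C(-345, u(1, -20)) - 70436 = (-316 - 345) - 70436 = -661 - 70436 = -71097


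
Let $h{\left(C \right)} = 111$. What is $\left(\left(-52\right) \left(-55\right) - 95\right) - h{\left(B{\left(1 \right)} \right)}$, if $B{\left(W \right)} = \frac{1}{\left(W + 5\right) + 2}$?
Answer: $2654$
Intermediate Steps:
$B{\left(W \right)} = \frac{1}{7 + W}$ ($B{\left(W \right)} = \frac{1}{\left(5 + W\right) + 2} = \frac{1}{7 + W}$)
$\left(\left(-52\right) \left(-55\right) - 95\right) - h{\left(B{\left(1 \right)} \right)} = \left(\left(-52\right) \left(-55\right) - 95\right) - 111 = \left(2860 - 95\right) - 111 = 2765 - 111 = 2654$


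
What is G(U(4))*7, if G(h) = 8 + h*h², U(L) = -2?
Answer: 0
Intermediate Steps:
G(h) = 8 + h³
G(U(4))*7 = (8 + (-2)³)*7 = (8 - 8)*7 = 0*7 = 0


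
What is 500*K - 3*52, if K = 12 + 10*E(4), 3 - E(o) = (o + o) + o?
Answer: -39156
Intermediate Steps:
E(o) = 3 - 3*o (E(o) = 3 - ((o + o) + o) = 3 - (2*o + o) = 3 - 3*o)
K = -78 (K = 12 + 10*(3 - 3*4) = 12 + 10*(3 - 12) = 12 + 10*(-9) = 12 - 90 = -78)
500*K - 3*52 = 500*(-78) - 3*52 = -39000 - 156 = -39156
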